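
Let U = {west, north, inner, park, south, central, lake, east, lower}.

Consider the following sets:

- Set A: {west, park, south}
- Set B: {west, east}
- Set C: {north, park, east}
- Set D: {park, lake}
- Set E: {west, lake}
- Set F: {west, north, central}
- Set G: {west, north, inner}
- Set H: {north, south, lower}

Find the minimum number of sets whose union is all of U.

5

B and D and F and G and H together: B ∪ D ∪ F ∪ G ∪ H = {west, north, inner, park, south, central, lake, east, lower} — every element is covered.
No 4 of the 8 sets cover everything (all 70 combinations miss at least one element), so 5 is optimal.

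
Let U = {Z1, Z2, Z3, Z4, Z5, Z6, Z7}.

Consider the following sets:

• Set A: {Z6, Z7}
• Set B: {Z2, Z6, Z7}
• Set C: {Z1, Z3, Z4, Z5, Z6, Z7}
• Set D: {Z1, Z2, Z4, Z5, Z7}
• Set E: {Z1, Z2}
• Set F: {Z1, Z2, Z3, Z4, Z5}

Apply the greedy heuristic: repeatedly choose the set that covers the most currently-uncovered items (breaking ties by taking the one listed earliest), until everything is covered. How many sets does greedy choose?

2

Greedy: pick C (covers 6 new) → pick B (covers 1 new). Total picks: 2.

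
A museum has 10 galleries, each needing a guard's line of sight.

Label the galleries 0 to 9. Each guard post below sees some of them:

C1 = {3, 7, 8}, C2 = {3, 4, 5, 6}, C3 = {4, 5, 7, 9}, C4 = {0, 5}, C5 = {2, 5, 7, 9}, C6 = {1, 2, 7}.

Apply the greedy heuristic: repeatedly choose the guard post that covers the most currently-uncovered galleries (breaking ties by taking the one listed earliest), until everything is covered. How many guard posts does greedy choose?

5

Greedy: pick C2 (covers 4 new) → pick C5 (covers 3 new) → pick C1 (covers 1 new) → pick C4 (covers 1 new) → pick C6 (covers 1 new). Total picks: 5.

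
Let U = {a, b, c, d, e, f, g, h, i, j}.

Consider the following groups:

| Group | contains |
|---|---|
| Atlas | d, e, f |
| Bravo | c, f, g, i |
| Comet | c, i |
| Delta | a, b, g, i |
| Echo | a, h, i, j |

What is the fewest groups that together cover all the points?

4

Atlas and Bravo and Delta and Echo together: Atlas ∪ Bravo ∪ Delta ∪ Echo = {a, b, c, d, e, f, g, h, i, j} — every point is covered.
No 3 of the 5 groups cover everything (all 10 combinations miss at least one point), so 4 is optimal.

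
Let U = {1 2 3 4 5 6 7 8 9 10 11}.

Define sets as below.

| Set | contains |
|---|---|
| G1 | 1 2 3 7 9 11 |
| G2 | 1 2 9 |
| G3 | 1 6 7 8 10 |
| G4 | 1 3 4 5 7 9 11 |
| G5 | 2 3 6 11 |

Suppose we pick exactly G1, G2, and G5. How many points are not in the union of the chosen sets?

4

Union of G1, G2, G5 = {1, 2, 3, 6, 7, 9, 11}.
Not covered: 4, 5, 8, 10 — 4 points.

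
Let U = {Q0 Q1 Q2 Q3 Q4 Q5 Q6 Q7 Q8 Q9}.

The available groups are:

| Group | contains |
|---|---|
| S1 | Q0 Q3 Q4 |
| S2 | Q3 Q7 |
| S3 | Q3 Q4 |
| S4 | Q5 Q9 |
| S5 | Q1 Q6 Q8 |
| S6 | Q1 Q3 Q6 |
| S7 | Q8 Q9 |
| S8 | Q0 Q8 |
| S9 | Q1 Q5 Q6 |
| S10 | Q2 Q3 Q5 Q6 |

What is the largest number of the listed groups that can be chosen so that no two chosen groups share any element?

S2, S4, S8 are pairwise disjoint (S2={Q3,Q7}; S4={Q5,Q9}; S8={Q0,Q8}).
Every remaining group overlaps one of these, and no 4 of the listed groups are pairwise disjoint, so 3 is the maximum.

3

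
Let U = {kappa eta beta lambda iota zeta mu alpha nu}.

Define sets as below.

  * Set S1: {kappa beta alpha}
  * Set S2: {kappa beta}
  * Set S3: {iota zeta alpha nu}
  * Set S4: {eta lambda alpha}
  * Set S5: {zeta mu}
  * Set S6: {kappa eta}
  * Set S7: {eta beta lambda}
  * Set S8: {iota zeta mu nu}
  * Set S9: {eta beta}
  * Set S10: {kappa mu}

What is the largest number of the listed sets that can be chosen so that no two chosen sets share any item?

S2, S4, S5 are pairwise disjoint (S2={kappa,beta}; S4={eta,lambda,alpha}; S5={zeta,mu}).
Every remaining set overlaps one of these, and no 4 of the listed sets are pairwise disjoint, so 3 is the maximum.

3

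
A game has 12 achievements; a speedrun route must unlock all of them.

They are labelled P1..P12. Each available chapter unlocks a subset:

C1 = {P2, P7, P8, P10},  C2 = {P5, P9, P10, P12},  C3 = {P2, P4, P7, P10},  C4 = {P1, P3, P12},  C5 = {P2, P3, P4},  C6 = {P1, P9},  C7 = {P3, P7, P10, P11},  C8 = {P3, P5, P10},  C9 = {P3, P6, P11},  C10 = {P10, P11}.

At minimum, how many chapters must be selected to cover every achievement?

5

C1 and C2 and C5 and C6 and C9 together: C1 ∪ C2 ∪ C5 ∪ C6 ∪ C9 = {P1, P2, P3, P4, P5, P6, P7, P8, P9, P10, P11, P12} — every achievement is covered.
No 4 of the 10 chapters cover everything (all 210 combinations miss at least one achievement), so 5 is optimal.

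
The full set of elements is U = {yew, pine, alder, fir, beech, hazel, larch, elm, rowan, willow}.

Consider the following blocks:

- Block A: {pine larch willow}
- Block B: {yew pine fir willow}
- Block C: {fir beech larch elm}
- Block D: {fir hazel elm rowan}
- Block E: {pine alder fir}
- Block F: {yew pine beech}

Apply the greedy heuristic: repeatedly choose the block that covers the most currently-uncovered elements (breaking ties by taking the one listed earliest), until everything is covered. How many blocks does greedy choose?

4

Greedy: pick B (covers 4 new) → pick C (covers 3 new) → pick D (covers 2 new) → pick E (covers 1 new). Total picks: 4.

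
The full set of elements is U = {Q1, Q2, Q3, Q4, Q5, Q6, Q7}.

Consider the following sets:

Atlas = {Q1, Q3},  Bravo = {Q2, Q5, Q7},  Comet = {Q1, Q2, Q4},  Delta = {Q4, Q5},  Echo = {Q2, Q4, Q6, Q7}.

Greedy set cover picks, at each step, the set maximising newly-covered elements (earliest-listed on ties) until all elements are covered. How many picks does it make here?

Greedy: pick Echo (covers 4 new) → pick Atlas (covers 2 new) → pick Bravo (covers 1 new). Total picks: 3.

3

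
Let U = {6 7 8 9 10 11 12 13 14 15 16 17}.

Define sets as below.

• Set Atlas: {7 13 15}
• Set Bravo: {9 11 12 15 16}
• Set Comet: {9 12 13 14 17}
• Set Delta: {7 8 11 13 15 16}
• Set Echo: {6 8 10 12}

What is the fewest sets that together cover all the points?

3

Comet, Delta, and Echo cover everything between them: the union {6, 7, 8, 9, 10, 11, 12, 13, 14, 15, 16, 17} is all of U.
Only Echo contains 6, so Echo is forced; the remaining 8 points need at least 2 more sets (each remaining set adds at most 5) — so at least 3 sets are needed, and 3 is optimal.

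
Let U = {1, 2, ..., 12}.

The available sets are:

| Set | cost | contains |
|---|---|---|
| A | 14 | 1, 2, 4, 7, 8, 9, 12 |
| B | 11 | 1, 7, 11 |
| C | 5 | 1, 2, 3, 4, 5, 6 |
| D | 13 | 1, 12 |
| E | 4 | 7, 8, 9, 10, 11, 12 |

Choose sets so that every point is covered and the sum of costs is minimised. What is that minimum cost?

C, E together cover every point (C ∪ E = {1, 2, 3, 4, 5, 6, 7, 8, 9, 10, 11, 12}); total cost 5 + 4 = 9.
No covering selection has total cost below 9.

9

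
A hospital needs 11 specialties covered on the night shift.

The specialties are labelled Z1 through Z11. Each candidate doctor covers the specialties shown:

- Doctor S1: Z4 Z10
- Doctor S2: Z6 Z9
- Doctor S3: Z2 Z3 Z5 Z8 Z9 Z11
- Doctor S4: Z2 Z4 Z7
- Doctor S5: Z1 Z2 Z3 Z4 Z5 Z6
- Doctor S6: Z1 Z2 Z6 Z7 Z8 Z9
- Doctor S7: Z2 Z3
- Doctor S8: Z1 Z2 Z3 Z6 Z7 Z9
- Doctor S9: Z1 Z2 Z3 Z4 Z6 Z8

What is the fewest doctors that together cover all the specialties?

3

Take {S1, S3, S8}. Their union is {Z1, Z2, Z3, Z4, Z5, Z6, Z7, Z8, Z9, Z10, Z11}, which is all 11 specialties.
Only S1 contains Z10, so S1 is forced; the remaining 9 specialties need at least 2 more doctors (each remaining doctor adds at most 6) — so at least 3 doctors are needed, and 3 is optimal.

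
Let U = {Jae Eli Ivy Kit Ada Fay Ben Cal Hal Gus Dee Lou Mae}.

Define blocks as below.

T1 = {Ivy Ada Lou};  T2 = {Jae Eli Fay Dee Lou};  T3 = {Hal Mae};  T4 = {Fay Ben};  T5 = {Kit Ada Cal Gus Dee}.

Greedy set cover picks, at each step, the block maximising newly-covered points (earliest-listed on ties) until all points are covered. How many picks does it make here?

Greedy: pick T2 (covers 5 new) → pick T5 (covers 4 new) → pick T3 (covers 2 new) → pick T1 (covers 1 new) → pick T4 (covers 1 new). Total picks: 5.

5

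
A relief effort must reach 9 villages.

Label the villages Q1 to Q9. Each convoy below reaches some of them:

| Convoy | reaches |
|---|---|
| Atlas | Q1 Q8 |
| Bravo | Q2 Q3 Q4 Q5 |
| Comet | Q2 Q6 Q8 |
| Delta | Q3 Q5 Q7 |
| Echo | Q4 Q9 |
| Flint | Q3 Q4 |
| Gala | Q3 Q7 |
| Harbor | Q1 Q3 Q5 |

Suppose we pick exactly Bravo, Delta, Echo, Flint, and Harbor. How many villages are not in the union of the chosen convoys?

2

Union of Bravo, Delta, Echo, Flint, Harbor = {Q1, Q2, Q3, Q4, Q5, Q7, Q9}.
Not covered: Q6, Q8 — 2 villages.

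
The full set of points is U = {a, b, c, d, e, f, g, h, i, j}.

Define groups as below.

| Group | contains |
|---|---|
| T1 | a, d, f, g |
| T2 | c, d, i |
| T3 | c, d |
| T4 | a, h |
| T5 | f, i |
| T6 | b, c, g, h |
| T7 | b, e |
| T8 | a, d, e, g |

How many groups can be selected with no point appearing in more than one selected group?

4

T3, T4, T5, T7 are pairwise disjoint (T3={c,d}; T4={a,h}; T5={f,i}; T7={b,e}).
Every remaining group overlaps one of these, and no 5 of the listed groups are pairwise disjoint, so 4 is the maximum.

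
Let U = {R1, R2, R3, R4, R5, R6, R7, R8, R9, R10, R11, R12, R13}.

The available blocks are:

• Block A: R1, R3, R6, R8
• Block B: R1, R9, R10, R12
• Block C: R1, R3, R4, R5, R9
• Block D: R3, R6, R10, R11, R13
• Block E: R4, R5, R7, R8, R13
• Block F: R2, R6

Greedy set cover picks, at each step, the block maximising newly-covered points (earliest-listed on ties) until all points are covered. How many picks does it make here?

5

Greedy: pick C (covers 5 new) → pick D (covers 4 new) → pick E (covers 2 new) → pick B (covers 1 new) → pick F (covers 1 new). Total picks: 5.
(The true minimum cover uses only 4 blocks, so greedy is not optimal here.)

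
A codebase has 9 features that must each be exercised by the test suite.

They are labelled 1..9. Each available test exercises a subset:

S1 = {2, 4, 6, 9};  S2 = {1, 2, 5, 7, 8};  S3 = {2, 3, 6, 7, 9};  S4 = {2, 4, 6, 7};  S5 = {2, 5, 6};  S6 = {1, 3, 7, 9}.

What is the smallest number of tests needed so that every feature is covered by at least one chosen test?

3

S2 and S3 and S4 together: S2 ∪ S3 ∪ S4 = {1, 2, 3, 4, 5, 6, 7, 8, 9} — every feature is covered.
Only S2 contains 8, so S2 is forced; the remaining 4 features need at least 2 more tests (each remaining test adds at most 3) — so at least 3 tests are needed, and 3 is optimal.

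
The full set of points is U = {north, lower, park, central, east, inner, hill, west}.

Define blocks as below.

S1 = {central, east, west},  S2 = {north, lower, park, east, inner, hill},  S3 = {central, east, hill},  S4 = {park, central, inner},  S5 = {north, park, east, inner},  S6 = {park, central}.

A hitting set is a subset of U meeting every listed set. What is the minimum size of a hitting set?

The 2 points {north, central} hit every block.
No single point lies in every block, so at least 2 are needed and 2 is optimal.

2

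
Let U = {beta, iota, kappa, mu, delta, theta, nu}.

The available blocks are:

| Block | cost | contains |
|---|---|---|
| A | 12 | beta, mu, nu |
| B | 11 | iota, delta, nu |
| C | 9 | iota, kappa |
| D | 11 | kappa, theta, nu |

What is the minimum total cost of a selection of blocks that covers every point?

A, B, D together cover every point (A ∪ B ∪ D = {beta, iota, kappa, mu, delta, theta, nu}); total cost 12 + 11 + 11 = 34.
No covering selection has total cost below 34.

34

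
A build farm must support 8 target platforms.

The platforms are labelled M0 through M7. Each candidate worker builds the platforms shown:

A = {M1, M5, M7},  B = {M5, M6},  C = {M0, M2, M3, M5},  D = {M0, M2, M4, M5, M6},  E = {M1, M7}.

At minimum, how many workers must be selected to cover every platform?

3

Take {A, C, D}. Their union is {M0, M1, M2, M3, M4, M5, M6, M7}, which is all 8 platforms.
Only C contains M3, so C is forced; the remaining 4 platforms need at least 2 more workers (each remaining worker adds at most 2) — so at least 3 workers are needed, and 3 is optimal.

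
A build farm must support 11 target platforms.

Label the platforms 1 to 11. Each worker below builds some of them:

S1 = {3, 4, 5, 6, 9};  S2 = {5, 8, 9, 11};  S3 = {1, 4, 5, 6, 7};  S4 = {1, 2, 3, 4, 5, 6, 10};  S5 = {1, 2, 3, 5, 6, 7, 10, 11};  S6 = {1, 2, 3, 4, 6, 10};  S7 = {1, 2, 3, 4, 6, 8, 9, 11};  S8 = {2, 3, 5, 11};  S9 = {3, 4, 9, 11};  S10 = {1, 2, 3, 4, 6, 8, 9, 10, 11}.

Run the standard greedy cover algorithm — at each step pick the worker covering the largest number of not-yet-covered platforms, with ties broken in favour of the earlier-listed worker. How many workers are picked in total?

Greedy: pick S10 (covers 9 new) → pick S3 (covers 2 new). Total picks: 2.

2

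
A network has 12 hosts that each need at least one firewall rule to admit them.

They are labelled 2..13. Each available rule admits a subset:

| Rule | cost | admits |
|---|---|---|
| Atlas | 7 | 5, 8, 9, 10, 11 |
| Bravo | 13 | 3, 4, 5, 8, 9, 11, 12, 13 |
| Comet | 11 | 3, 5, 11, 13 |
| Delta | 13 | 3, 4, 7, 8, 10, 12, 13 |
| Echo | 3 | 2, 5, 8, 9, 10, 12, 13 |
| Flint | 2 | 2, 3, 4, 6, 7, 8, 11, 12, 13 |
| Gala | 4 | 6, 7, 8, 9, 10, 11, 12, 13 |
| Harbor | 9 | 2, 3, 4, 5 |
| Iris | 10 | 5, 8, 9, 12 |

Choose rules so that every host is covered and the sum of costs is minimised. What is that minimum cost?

5

Echo, Flint together cover every host (Echo ∪ Flint = {2, 3, 4, 5, 6, 7, 8, 9, 10, 11, 12, 13}); total cost 3 + 2 = 5.
No covering selection has total cost below 5.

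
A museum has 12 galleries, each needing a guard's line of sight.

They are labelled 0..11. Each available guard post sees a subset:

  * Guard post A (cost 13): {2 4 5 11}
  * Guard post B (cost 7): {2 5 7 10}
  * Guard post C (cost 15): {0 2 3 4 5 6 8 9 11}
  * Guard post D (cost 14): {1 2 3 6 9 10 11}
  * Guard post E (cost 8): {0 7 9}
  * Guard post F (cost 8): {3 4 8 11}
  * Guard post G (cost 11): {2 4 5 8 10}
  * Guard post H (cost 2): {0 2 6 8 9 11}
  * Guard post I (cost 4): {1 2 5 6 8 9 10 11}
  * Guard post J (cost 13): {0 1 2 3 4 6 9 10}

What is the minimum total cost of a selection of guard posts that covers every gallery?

20

E, F, I together cover every gallery (E ∪ F ∪ I = {0, 1, 2, 3, 4, 5, 6, 7, 8, 9, 10, 11}); total cost 8 + 8 + 4 = 20.
The greedy pick H, I, F, B costs 21; no covering selection beats 20.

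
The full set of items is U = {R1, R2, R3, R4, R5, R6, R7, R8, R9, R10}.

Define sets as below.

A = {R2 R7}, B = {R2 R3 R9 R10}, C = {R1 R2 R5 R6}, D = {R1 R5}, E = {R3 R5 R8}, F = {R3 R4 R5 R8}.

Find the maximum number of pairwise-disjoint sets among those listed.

A, E are pairwise disjoint (A={R2,R7}; E={R3,R5,R8}).
Every remaining set overlaps one of these, and no 3 of the listed sets are pairwise disjoint, so 2 is the maximum.

2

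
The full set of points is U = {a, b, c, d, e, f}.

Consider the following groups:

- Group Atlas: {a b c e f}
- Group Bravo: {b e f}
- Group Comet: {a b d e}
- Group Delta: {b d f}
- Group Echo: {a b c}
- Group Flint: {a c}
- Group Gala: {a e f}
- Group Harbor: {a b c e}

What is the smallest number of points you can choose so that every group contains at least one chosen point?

2

The 2 points {a, b} hit every group.
The groups Bravo, Flint are pairwise disjoint, so any hitting set needs a separate point for each — at least 2. Hence 2 is optimal.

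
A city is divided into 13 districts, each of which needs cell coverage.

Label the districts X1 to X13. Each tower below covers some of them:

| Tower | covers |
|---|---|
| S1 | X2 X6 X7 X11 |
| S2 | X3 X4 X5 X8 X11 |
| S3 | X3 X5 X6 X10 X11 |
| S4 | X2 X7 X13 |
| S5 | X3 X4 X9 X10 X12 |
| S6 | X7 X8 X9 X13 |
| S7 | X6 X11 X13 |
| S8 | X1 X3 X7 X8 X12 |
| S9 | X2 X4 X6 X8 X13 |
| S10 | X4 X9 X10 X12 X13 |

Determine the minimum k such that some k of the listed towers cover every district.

S3 and S8 and S9 and S10 together: S3 ∪ S8 ∪ S9 ∪ S10 = {X1, X2, X3, X4, X5, X6, X7, X8, X9, X10, X11, X12, X13} — every district is covered.
No 3 of the 10 towers cover everything (all 120 combinations miss at least one district), so 4 is optimal.

4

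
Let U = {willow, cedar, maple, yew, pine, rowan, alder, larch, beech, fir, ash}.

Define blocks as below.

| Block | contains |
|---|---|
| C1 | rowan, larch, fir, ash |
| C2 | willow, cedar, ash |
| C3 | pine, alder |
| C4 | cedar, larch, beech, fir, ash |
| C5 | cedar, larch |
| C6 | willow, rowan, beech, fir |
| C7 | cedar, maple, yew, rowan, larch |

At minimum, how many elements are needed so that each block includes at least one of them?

H = {willow, pine, larch} meets every block (each contains at least one member of H), and |H| = 3.
The blocks C3, C5, C6 are pairwise disjoint, so any hitting set needs a separate element for each — at least 3. Hence 3 is optimal.

3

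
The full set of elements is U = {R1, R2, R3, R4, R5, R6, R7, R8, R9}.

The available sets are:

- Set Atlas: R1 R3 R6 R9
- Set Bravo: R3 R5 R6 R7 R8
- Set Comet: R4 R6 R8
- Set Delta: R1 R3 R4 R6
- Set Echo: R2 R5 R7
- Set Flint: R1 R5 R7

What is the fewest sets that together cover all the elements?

3

Take {Atlas, Comet, Echo}. Their union is {R1, R2, R3, R4, R5, R6, R7, R8, R9}, which is all 9 elements.
Only Echo contains R2, so Echo is forced; the remaining 6 elements need at least 2 more sets (each remaining set adds at most 4) — so at least 3 sets are needed, and 3 is optimal.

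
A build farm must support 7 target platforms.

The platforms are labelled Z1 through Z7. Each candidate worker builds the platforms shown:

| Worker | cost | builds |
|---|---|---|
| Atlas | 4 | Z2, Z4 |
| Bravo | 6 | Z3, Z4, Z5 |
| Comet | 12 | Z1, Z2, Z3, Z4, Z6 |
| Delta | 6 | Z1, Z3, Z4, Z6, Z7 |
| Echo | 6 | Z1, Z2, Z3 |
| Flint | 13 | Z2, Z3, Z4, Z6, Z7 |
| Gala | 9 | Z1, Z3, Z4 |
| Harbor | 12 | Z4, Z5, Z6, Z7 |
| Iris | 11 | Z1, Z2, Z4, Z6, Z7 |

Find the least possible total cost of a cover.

Atlas, Bravo, Delta together cover every platform (Atlas ∪ Bravo ∪ Delta = {Z1, Z2, Z3, Z4, Z5, Z6, Z7}); total cost 4 + 6 + 6 = 16.
No covering selection has total cost below 16.

16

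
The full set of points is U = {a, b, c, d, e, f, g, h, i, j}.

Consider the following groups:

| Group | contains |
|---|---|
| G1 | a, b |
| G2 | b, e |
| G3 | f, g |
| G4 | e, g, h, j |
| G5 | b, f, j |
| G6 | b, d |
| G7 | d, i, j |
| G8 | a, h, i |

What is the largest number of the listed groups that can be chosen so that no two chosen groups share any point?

G2, G3, G7 are pairwise disjoint (G2={b,e}; G3={f,g}; G7={d,i,j}).
Every remaining group overlaps one of these, and no 4 of the listed groups are pairwise disjoint, so 3 is the maximum.

3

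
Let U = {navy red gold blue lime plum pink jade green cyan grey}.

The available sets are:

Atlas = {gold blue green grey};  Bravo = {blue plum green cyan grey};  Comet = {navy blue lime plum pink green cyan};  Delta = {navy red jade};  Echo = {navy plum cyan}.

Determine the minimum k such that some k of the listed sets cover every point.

Atlas and Comet and Delta together: Atlas ∪ Comet ∪ Delta = {navy, red, gold, blue, lime, plum, pink, jade, green, cyan, grey} — every point is covered.
Only Delta contains red, so Delta is forced; the remaining 8 points need at least 2 more sets (each remaining set adds at most 6) — so at least 3 sets are needed, and 3 is optimal.

3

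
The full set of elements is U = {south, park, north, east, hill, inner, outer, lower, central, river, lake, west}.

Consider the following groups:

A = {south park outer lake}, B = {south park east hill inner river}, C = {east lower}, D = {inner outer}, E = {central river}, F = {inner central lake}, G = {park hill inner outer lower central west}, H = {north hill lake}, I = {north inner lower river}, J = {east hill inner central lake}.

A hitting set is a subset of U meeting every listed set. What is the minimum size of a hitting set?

4

T = {outer, lower, river, lake} meets every group (each contains at least one member of T), and |T| = 4.
The groups C, D, E, H are pairwise disjoint, so any hitting set needs a separate element for each — at least 4. Hence 4 is optimal.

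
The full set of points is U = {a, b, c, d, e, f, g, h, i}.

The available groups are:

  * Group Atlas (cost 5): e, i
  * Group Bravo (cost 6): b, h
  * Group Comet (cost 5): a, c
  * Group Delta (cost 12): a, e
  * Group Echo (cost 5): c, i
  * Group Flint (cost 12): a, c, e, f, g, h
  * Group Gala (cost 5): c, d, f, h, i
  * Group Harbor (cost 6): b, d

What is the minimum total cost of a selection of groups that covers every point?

Flint, Gala, Harbor together cover every point (Flint ∪ Gala ∪ Harbor = {a, b, c, d, e, f, g, h, i}); total cost 12 + 5 + 6 = 23.
No covering selection has total cost below 23.

23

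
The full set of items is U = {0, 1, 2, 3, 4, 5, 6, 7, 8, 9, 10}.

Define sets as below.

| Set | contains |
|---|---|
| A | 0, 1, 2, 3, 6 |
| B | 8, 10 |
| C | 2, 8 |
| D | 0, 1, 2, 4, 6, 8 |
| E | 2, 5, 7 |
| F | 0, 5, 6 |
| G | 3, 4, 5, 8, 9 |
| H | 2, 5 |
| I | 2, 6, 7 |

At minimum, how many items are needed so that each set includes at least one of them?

3

The 3 items {2, 6, 8} hit every set.
No choice of 2 items meets every set, so 3 is the minimum.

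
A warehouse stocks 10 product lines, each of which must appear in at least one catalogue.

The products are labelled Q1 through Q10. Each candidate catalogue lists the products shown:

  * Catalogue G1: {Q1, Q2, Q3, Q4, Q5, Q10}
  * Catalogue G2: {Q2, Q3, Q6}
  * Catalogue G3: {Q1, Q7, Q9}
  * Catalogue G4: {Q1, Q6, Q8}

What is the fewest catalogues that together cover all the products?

G1 and G3 and G4 together: G1 ∪ G3 ∪ G4 = {Q1, Q2, Q3, Q4, Q5, Q6, Q7, Q8, Q9, Q10} — every product is covered.
Only G1 contains Q4, so G1 is forced; the remaining 4 products need at least 2 more catalogues (each remaining catalogue adds at most 2) — so at least 3 catalogues are needed, and 3 is optimal.

3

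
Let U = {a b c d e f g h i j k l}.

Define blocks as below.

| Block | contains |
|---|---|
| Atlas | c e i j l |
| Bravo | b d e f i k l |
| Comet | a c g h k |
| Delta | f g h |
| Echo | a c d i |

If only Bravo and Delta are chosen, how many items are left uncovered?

3

Union of Bravo, Delta = {b, d, e, f, g, h, i, k, l}.
Not covered: a, c, j — 3 items.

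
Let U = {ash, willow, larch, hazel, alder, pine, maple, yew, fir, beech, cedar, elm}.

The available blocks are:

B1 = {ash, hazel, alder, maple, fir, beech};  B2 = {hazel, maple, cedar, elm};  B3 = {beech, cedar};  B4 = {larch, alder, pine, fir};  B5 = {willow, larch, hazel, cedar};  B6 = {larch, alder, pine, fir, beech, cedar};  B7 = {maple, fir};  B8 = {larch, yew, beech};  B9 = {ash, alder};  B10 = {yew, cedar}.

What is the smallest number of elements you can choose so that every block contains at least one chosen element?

The 4 elements {ash, fir, beech, cedar} hit every block.
No choice of 3 elements meets every block, so 4 is the minimum.

4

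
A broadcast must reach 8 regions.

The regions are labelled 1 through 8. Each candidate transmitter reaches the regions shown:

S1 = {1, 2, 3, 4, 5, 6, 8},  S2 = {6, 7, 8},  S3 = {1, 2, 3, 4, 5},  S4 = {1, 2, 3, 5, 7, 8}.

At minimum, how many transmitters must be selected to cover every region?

2

S1 and S2 together: S1 ∪ S2 = {1, 2, 3, 4, 5, 6, 7, 8} — every region is covered.
No single transmitter has all 8 regions (the largest, S1, has 7), so 2 is optimal.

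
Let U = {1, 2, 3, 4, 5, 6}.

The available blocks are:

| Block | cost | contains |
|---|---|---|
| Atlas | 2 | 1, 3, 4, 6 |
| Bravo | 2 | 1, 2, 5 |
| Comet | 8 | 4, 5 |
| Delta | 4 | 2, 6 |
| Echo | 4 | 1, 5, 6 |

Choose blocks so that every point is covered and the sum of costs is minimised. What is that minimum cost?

Atlas, Bravo together cover every point (Atlas ∪ Bravo = {1, 2, 3, 4, 5, 6}); total cost 2 + 2 = 4.
No covering selection has total cost below 4.

4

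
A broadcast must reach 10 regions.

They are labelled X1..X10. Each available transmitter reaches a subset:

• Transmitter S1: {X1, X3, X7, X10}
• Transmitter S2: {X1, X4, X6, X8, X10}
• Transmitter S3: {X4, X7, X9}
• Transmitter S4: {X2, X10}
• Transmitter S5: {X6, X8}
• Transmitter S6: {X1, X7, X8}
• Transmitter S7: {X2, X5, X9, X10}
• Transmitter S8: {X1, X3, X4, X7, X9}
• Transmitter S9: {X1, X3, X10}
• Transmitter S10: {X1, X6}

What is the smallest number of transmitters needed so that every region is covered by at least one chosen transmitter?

3

S2 and S7 and S8 together: S2 ∪ S7 ∪ S8 = {X1, X2, X3, X4, X5, X6, X7, X8, X9, X10} — every region is covered.
Only S7 contains X5, so S7 is forced; the remaining 6 regions need at least 2 more transmitters (each remaining transmitter adds at most 4) — so at least 3 transmitters are needed, and 3 is optimal.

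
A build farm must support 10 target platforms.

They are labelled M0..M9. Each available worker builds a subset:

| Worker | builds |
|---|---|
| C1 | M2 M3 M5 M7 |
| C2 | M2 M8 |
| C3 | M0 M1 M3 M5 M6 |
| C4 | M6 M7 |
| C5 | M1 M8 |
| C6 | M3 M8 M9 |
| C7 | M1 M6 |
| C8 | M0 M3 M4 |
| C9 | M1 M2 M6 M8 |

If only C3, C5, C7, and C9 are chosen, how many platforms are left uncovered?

Union of C3, C5, C7, C9 = {M0, M1, M2, M3, M5, M6, M8}.
Not covered: M4, M7, M9 — 3 platforms.

3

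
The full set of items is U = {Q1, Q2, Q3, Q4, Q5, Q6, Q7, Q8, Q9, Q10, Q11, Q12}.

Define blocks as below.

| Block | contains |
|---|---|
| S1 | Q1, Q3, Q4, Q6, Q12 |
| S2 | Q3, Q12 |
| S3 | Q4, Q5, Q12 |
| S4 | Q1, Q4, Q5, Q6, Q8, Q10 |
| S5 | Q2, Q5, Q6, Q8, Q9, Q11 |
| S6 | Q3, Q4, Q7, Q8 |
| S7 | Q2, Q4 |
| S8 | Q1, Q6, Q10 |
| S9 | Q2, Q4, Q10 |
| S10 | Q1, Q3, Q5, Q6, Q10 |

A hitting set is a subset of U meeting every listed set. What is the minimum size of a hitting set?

The 3 items {Q4, Q6, Q12} hit every block.
The blocks S2, S7, S8 are pairwise disjoint, so any hitting set needs a separate item for each — at least 3. Hence 3 is optimal.

3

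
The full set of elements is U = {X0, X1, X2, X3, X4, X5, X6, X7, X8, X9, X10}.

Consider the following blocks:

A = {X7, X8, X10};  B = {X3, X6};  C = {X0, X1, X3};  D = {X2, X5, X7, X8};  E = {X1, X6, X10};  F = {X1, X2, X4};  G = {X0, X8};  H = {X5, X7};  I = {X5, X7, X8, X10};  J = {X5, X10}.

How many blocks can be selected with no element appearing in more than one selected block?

B, F, G, H are pairwise disjoint (B={X3,X6}; F={X1,X2,X4}; G={X0,X8}; H={X5,X7}).
Every remaining block overlaps one of these, and no 5 of the listed blocks are pairwise disjoint, so 4 is the maximum.

4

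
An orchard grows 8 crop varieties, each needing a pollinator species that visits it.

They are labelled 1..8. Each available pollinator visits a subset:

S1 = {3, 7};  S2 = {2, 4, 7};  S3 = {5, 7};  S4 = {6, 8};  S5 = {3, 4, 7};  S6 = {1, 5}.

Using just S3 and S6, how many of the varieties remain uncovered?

Union of S3, S6 = {1, 5, 7}.
Not covered: 2, 3, 4, 6, 8 — 5 varieties.

5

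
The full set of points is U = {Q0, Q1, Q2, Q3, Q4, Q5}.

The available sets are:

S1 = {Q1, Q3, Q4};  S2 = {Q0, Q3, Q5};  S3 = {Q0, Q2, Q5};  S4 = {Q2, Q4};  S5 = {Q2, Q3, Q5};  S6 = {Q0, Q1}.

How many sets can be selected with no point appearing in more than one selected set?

S4, S6 are pairwise disjoint (S4={Q2,Q4}; S6={Q0,Q1}).
Every remaining set overlaps one of these, and no 3 of the listed sets are pairwise disjoint, so 2 is the maximum.

2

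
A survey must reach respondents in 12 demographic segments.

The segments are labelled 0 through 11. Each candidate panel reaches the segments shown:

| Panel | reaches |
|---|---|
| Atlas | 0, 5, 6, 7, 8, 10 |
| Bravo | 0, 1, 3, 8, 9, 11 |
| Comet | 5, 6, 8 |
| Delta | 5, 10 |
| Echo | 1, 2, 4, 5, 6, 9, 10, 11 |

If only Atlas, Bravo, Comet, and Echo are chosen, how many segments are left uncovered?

0

Union of Atlas, Bravo, Comet, Echo = {0, 1, 2, 3, 4, 5, 6, 7, 8, 9, 10, 11} — that's every segment, so 0 are uncovered.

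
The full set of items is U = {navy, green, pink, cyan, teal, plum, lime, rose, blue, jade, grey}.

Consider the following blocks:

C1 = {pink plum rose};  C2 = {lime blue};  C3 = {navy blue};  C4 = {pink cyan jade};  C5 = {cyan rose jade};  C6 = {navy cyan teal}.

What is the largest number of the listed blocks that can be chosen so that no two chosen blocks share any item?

3

C1, C2, C6 are pairwise disjoint (C1={pink,plum,rose}; C2={lime,blue}; C6={navy,cyan,teal}).
Every remaining block overlaps one of these, and no 4 of the listed blocks are pairwise disjoint, so 3 is the maximum.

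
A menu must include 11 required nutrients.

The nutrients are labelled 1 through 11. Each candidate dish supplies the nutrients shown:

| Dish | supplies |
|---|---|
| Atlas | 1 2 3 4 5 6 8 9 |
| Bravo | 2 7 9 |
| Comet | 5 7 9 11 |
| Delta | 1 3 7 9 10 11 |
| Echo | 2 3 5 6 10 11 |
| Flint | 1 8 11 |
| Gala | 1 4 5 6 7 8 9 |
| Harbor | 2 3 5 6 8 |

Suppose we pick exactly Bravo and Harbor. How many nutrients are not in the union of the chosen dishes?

4

Union of Bravo, Harbor = {2, 3, 5, 6, 7, 8, 9}.
Not covered: 1, 4, 10, 11 — 4 nutrients.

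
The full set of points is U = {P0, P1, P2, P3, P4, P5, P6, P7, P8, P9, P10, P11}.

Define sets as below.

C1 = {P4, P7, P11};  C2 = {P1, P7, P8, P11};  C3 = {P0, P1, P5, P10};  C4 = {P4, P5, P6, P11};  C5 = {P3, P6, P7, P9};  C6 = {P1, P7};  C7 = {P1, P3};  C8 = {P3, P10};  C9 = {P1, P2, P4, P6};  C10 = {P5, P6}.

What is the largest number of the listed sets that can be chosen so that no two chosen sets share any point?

3

C6, C8, C10 are pairwise disjoint (C6={P1,P7}; C8={P3,P10}; C10={P5,P6}).
Every remaining set overlaps one of these, and no 4 of the listed sets are pairwise disjoint, so 3 is the maximum.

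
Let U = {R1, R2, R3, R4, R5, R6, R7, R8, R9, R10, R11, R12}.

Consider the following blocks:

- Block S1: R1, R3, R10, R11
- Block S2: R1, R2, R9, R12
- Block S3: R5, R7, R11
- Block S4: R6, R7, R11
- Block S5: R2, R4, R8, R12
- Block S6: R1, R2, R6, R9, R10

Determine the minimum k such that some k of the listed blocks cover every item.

4

S1 and S3 and S5 and S6 together: S1 ∪ S3 ∪ S5 ∪ S6 = {R1, R2, R3, R4, R5, R6, R7, R8, R9, R10, R11, R12} — every item is covered.
No 3 of the 6 blocks cover everything (all 20 combinations miss at least one item), so 4 is optimal.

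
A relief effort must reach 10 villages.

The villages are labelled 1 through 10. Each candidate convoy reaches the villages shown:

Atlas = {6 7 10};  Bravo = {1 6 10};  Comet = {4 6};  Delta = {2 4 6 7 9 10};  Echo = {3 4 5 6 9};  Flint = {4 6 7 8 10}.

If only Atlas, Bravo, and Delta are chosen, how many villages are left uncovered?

Union of Atlas, Bravo, Delta = {1, 2, 4, 6, 7, 9, 10}.
Not covered: 3, 5, 8 — 3 villages.

3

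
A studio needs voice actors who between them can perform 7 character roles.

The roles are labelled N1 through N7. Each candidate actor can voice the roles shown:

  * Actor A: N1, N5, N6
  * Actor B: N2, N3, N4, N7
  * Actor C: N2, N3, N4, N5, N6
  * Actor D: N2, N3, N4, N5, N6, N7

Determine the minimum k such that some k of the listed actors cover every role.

Take {A, B}. Their union is {N1, N2, N3, N4, N5, N6, N7}, which is all 7 roles.
No single actor has all 7 roles (the largest, D, has 6), so 2 is optimal.

2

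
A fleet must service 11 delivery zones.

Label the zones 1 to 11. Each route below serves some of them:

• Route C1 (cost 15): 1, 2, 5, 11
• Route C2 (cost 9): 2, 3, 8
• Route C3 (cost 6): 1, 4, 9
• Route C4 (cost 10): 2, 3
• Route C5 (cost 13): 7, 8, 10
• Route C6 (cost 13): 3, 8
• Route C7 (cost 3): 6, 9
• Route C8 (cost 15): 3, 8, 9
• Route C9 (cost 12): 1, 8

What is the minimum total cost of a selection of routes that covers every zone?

C1, C2, C3, C5, C7 together cover every zone (C1 ∪ C2 ∪ C3 ∪ C5 ∪ C7 = {1, 2, 3, 4, 5, 6, 7, 8, 9, 10, 11}); total cost 15 + 9 + 6 + 13 + 3 = 46.
No covering selection has total cost below 46.

46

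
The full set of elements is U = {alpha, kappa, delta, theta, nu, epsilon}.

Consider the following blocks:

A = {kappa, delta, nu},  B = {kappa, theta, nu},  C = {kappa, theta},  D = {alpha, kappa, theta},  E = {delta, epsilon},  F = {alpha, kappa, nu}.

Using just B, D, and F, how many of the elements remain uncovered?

Union of B, D, F = {alpha, kappa, theta, nu}.
Not covered: delta, epsilon — 2 elements.

2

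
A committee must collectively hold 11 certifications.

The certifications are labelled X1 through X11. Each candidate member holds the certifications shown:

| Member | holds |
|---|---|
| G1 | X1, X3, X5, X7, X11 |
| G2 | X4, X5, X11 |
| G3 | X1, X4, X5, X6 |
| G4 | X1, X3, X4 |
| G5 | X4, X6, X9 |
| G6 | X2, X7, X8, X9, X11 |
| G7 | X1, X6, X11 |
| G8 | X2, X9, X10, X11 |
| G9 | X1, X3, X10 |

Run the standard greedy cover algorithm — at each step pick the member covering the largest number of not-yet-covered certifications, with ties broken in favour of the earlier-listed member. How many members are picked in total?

4

Greedy: pick G1 (covers 5 new) → pick G5 (covers 3 new) → pick G6 (covers 2 new) → pick G8 (covers 1 new). Total picks: 4.
(The true minimum cover uses only 3 members, so greedy is not optimal here.)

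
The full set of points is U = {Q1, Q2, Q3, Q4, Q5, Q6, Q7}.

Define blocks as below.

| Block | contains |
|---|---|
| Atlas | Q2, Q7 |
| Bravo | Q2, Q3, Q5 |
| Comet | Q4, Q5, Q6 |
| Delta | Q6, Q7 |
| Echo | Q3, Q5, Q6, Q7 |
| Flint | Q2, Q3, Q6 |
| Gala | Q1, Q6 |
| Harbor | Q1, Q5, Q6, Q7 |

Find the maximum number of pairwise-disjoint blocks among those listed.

Bravo, Gala are pairwise disjoint (Bravo={Q2,Q3,Q5}; Gala={Q1,Q6}).
Every remaining block overlaps one of these, and no 3 of the listed blocks are pairwise disjoint, so 2 is the maximum.

2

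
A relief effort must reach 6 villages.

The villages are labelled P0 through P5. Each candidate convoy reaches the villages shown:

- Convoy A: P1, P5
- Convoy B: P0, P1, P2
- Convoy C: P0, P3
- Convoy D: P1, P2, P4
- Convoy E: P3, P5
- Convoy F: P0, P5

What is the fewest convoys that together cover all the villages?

3

C and D and F together: C ∪ D ∪ F = {P0, P1, P2, P3, P4, P5} — every village is covered.
Only D contains P4, so D is forced; the remaining 3 villages need at least 2 more convoys (each remaining convoy adds at most 2) — so at least 3 convoys are needed, and 3 is optimal.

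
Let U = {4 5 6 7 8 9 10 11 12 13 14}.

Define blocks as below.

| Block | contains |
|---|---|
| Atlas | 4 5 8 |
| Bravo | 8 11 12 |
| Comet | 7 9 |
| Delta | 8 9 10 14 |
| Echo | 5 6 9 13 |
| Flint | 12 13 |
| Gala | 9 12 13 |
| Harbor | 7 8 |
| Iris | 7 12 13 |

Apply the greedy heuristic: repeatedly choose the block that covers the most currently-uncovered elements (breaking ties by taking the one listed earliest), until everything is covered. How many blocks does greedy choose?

5

Greedy: pick Delta (covers 4 new) → pick Echo (covers 3 new) → pick Bravo (covers 2 new) → pick Atlas (covers 1 new) → pick Comet (covers 1 new). Total picks: 5.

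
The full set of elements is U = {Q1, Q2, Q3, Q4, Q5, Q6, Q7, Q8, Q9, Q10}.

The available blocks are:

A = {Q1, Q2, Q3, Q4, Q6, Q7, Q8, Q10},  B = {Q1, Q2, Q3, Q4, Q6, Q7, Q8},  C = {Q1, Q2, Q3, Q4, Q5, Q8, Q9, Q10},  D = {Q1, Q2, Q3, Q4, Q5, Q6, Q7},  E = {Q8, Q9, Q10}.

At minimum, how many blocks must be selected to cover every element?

C and D cover everything between them: the union {Q1, Q2, Q3, Q4, Q5, Q6, Q7, Q8, Q9, Q10} is all of U.
No single block has all 10 elements (the largest, A, has 8), so 2 is optimal.

2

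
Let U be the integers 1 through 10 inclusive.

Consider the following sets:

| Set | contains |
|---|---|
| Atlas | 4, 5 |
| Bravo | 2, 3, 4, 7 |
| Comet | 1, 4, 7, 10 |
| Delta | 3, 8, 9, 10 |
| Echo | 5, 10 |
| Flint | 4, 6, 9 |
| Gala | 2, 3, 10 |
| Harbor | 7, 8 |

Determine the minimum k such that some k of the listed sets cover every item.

5

Take {Atlas, Bravo, Comet, Delta, Flint}. Their union is {1, 2, 3, 4, 5, 6, 7, 8, 9, 10}, which is all 10 items.
No 4 of the 8 sets cover everything (all 70 combinations miss at least one item), so 5 is optimal.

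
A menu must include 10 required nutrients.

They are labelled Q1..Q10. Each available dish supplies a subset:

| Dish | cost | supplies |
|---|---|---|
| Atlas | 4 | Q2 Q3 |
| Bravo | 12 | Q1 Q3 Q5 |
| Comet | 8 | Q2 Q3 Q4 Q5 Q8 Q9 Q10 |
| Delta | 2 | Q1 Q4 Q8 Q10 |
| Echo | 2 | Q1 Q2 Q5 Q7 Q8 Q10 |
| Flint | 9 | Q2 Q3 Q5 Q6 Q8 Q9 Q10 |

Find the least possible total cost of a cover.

Delta, Echo, Flint together cover every nutrient (Delta ∪ Echo ∪ Flint = {Q1, Q2, Q3, Q4, Q5, Q6, Q7, Q8, Q9, Q10}); total cost 2 + 2 + 9 = 13.
No covering selection has total cost below 13.

13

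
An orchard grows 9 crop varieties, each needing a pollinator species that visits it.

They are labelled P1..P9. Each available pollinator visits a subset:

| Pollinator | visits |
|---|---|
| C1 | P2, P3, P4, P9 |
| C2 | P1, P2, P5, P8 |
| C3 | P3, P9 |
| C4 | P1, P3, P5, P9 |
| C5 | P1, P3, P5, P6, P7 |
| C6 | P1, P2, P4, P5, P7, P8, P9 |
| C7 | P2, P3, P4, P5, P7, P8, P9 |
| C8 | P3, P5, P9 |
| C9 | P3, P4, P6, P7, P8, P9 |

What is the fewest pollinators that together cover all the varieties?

Take {C5, C6}. Their union is {P1, P2, P3, P4, P5, P6, P7, P8, P9}, which is all 9 varieties.
No single pollinator has all 9 varieties (the largest, C6, has 7), so 2 is optimal.

2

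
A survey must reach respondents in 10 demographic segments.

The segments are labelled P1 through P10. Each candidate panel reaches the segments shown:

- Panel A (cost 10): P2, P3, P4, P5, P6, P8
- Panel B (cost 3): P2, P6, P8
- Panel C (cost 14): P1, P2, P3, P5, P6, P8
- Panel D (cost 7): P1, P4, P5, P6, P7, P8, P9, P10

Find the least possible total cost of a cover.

17

A, D together cover every segment (A ∪ D = {P1, P2, P3, P4, P5, P6, P7, P8, P9, P10}); total cost 10 + 7 = 17.
The greedy pick D, B, A costs 20; no covering selection beats 17.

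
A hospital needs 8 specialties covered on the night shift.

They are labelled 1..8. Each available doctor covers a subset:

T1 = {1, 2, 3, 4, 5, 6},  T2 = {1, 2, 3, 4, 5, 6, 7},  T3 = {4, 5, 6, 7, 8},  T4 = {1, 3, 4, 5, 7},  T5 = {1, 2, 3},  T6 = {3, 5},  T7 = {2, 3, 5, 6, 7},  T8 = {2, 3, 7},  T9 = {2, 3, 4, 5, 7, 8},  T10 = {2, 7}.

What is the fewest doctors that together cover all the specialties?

2

Take {T1, T9}. Their union is {1, 2, 3, 4, 5, 6, 7, 8}, which is all 8 specialties.
No single doctor has all 8 specialties (the largest, T2, has 7), so 2 is optimal.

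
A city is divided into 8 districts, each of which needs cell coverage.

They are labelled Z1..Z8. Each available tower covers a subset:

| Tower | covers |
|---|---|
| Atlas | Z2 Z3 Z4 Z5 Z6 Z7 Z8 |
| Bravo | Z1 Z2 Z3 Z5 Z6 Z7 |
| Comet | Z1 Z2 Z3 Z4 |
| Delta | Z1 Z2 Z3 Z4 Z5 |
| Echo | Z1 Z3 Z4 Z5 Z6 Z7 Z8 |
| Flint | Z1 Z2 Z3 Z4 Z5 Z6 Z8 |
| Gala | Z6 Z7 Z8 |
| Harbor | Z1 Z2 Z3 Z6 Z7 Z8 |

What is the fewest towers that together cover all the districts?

2

Flint and Harbor together: Flint ∪ Harbor = {Z1, Z2, Z3, Z4, Z5, Z6, Z7, Z8} — every district is covered.
No single tower has all 8 districts (the largest, Atlas, has 7), so 2 is optimal.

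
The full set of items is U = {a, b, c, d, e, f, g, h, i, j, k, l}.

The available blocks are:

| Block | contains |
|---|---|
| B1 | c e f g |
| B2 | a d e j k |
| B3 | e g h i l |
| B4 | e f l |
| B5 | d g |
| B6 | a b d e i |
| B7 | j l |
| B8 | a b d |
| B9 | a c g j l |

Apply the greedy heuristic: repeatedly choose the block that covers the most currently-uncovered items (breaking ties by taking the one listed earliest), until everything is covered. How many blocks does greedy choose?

4

Greedy: pick B2 (covers 5 new) → pick B3 (covers 4 new) → pick B1 (covers 2 new) → pick B6 (covers 1 new). Total picks: 4.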